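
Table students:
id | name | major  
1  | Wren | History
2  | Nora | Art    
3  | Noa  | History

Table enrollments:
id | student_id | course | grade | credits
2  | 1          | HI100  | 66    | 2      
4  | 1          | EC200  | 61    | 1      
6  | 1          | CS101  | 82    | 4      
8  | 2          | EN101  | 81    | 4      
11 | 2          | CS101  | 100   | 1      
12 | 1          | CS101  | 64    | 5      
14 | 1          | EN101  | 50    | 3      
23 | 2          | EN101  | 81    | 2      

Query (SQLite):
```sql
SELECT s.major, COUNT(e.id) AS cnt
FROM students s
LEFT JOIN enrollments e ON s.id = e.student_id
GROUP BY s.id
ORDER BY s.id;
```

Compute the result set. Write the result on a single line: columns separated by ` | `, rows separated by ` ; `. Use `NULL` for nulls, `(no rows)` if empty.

History | 5 ; Art | 3 ; History | 0

LEFT JOIN keeps every students row; unmatched ones get NULL for enrollments columns.
Group by students.id and compute COUNT(e.id). COUNT(col) of an all-NULL group is 0.
  1: ids {2, 4, 6, 12, 14} → COUNT(e.id)=5
  2: ids {8, 11, 23} → COUNT(e.id)=3
  3: ids {—} → COUNT(e.id)=0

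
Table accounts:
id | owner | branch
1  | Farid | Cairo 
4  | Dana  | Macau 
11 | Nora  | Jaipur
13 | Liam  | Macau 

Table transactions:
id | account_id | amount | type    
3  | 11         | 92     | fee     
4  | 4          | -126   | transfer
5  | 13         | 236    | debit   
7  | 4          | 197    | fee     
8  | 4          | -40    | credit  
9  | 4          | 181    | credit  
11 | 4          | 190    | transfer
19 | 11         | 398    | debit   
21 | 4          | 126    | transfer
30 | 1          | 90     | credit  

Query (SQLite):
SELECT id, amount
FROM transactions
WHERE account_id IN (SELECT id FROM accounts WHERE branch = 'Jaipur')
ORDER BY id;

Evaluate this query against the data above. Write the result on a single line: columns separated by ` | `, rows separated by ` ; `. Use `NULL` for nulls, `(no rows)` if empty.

3 | 92 ; 19 | 398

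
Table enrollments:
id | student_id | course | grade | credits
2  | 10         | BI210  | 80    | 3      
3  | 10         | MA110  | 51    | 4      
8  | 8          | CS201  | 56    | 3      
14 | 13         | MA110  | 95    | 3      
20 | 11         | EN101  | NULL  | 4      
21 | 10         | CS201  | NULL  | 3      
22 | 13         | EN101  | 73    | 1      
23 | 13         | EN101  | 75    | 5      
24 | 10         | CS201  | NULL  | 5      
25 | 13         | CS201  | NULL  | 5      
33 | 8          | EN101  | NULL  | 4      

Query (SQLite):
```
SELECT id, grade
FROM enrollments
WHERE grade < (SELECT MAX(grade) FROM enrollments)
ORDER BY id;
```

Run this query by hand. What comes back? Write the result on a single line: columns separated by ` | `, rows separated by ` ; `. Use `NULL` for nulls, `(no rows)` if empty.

Scalar subquery: MAX(grade) over all enrollments rows = 95.
Keep rows where grade < that value.

2 | 80 ; 3 | 51 ; 8 | 56 ; 22 | 73 ; 23 | 75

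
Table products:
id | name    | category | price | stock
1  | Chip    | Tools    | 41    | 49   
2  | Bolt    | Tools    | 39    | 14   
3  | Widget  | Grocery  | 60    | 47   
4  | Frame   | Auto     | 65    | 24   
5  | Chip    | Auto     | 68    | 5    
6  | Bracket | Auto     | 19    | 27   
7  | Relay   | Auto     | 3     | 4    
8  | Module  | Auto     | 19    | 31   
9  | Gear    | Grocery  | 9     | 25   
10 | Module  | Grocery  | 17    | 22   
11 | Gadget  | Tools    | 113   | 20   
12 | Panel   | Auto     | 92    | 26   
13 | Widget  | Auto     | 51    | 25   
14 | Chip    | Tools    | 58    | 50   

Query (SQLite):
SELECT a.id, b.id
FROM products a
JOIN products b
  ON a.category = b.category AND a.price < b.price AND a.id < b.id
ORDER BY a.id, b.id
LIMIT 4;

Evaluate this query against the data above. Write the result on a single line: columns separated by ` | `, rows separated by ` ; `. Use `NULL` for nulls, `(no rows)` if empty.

1 | 11 ; 1 | 14 ; 2 | 11 ; 2 | 14

Pairs (a,b) with same category, a.price < b.price, a.id < b.id.
category groups: Auto:{4,5,6,7,8,12,13} Grocery:{3,9,10} Tools:{1,2,11,14}
Ordered by (a.id, b.id); first 4.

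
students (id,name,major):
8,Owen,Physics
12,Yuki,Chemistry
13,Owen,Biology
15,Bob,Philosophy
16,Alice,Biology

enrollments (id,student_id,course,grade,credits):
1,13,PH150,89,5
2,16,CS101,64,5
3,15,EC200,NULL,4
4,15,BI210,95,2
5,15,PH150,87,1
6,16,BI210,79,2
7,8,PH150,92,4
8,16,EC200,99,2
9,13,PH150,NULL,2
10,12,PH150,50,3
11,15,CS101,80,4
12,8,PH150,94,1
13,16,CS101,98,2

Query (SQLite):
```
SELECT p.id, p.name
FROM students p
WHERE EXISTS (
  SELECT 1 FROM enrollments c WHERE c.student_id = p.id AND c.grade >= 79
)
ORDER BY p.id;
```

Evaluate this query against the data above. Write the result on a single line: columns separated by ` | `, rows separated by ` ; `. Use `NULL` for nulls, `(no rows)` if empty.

8 | Owen ; 13 | Owen ; 15 | Bob ; 16 | Alice

For each students row, check whether any enrollments with matching student_id has grade >= 79.
Keep rows where that is true.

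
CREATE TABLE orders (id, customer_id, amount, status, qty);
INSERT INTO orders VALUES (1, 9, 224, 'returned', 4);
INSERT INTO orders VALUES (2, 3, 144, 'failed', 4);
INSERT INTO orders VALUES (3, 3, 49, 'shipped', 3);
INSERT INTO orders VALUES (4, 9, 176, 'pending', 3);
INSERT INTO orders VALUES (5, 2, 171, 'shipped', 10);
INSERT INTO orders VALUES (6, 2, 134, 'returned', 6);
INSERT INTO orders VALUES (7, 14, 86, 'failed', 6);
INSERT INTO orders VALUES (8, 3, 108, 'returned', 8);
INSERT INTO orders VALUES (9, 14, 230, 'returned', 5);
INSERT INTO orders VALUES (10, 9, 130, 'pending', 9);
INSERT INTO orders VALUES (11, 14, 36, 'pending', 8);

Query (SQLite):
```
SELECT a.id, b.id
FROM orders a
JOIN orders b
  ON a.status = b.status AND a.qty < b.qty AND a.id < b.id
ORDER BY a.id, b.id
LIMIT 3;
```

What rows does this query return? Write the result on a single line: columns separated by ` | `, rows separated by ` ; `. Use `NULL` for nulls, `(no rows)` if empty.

Pairs (a,b) with same status, a.qty < b.qty, a.id < b.id.
status groups: failed:{2,7} pending:{4,10,11} returned:{1,6,8,9} shipped:{3,5}
Ordered by (a.id, b.id); first 3.

1 | 6 ; 1 | 8 ; 1 | 9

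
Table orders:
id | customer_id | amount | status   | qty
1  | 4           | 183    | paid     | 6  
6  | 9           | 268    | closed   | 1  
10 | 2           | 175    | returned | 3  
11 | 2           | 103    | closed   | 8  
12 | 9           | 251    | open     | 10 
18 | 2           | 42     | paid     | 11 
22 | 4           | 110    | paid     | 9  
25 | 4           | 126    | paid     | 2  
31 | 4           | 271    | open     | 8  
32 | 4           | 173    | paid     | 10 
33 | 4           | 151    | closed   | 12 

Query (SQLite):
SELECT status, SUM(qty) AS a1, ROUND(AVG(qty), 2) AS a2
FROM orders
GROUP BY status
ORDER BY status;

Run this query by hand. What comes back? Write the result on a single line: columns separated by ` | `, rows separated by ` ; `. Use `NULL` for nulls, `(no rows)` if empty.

closed | 21 | 7 ; open | 18 | 9 ; paid | 38 | 7.6 ; returned | 3 | 3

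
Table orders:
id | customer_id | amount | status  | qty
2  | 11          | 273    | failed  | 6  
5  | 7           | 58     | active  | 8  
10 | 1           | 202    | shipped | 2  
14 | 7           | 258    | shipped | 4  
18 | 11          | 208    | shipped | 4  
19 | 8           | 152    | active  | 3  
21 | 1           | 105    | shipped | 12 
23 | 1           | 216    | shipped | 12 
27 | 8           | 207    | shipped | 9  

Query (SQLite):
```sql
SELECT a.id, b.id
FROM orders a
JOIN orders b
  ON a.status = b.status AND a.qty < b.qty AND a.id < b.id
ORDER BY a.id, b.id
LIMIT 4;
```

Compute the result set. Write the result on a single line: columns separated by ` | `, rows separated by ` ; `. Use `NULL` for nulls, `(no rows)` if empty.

Pairs (a,b) with same status, a.qty < b.qty, a.id < b.id.
status groups: active:{5,19} failed:{2} shipped:{10,14,18,21,23,27}
Ordered by (a.id, b.id); first 4.

10 | 14 ; 10 | 18 ; 10 | 21 ; 10 | 23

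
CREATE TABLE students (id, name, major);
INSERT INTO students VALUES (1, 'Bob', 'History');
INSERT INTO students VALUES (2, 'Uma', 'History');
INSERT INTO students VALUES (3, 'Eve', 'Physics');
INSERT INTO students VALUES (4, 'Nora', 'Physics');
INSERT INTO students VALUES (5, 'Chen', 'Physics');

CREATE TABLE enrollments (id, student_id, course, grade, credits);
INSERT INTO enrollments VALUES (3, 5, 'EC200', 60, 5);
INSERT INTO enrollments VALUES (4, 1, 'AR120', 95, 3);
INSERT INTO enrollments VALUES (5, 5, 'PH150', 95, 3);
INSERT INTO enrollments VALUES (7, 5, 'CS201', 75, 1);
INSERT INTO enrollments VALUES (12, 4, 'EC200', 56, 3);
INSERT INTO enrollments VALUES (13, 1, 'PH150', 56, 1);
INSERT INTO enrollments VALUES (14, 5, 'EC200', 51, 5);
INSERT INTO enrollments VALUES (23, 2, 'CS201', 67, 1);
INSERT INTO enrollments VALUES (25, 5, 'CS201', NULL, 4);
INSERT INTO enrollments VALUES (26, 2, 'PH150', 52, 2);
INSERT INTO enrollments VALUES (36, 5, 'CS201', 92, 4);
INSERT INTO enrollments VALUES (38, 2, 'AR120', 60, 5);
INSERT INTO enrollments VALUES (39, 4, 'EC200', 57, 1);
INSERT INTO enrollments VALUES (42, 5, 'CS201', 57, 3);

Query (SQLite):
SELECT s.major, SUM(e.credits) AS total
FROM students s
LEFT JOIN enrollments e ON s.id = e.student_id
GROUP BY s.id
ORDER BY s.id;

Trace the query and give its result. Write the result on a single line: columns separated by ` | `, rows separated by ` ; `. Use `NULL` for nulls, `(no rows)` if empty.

LEFT JOIN keeps every students row; unmatched ones get NULL for enrollments columns.
Group by students.id and compute SUM(e.credits). SUM over an all-NULL group is NULL.
  1: ids {4, 13} → SUM(e.credits)=4
  2: ids {23, 26, 38} → SUM(e.credits)=8
  3: ids {—} → SUM(e.credits)=NULL
  4: ids {12, 39} → SUM(e.credits)=4
  5: ids {3, 5, 7, 14, 25, 36, 42} → SUM(e.credits)=25

History | 4 ; History | 8 ; Physics | NULL ; Physics | 4 ; Physics | 25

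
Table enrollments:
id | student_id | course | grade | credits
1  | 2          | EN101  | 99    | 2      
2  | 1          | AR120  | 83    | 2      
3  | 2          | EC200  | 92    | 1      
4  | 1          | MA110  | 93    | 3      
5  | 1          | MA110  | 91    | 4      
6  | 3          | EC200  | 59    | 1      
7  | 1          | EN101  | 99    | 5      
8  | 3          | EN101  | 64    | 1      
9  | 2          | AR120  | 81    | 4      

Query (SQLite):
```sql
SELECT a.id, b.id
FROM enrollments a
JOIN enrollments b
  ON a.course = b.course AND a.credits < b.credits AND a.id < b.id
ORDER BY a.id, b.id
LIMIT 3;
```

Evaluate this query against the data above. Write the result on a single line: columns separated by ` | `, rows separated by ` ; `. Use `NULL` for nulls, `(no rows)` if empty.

1 | 7 ; 2 | 9 ; 4 | 5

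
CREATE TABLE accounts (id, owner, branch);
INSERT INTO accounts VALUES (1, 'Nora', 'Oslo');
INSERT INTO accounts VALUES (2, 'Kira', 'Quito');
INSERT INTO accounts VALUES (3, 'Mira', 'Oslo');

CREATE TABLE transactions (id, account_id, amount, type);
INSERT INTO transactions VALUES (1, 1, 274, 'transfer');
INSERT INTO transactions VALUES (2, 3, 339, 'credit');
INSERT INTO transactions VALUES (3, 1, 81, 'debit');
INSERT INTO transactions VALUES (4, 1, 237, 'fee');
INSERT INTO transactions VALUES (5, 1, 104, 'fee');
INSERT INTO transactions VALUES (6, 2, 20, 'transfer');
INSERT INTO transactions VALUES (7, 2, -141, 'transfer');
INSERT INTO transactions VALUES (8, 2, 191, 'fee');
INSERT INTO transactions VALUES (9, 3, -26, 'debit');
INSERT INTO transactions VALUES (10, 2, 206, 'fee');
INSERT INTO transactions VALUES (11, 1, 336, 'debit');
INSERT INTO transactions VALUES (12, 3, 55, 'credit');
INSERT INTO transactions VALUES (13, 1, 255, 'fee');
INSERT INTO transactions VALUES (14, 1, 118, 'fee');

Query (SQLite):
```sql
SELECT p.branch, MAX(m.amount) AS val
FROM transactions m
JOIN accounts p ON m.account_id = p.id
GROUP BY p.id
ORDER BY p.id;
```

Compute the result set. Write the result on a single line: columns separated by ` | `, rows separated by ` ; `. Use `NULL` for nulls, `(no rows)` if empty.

Join each transactions row to its accounts via account_id.
Group joined rows by accounts.id; compute MAX(m.amount) per group.
  1: ids {1, 3, 4, 5, 11, 13, 14} → MAX(m.amount)=336
  2: ids {6, 7, 8, 10} → MAX(m.amount)=206
  3: ids {2, 9, 12} → MAX(m.amount)=339

Oslo | 336 ; Quito | 206 ; Oslo | 339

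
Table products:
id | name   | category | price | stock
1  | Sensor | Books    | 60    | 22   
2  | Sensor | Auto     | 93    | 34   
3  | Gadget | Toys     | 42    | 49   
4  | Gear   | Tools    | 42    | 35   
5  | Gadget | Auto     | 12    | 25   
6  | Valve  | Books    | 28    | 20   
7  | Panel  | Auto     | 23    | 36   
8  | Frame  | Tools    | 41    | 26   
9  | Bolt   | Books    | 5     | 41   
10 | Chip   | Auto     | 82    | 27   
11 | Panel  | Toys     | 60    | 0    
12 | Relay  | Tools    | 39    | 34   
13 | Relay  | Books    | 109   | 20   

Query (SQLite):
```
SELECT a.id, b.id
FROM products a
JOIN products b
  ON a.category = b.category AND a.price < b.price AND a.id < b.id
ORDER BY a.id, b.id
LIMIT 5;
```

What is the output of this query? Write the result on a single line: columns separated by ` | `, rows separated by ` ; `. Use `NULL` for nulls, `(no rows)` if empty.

1 | 13 ; 3 | 11 ; 5 | 7 ; 5 | 10 ; 6 | 13

Pairs (a,b) with same category, a.price < b.price, a.id < b.id.
category groups: Auto:{2,5,7,10} Books:{1,6,9,13} Tools:{4,8,12} Toys:{3,11}
Ordered by (a.id, b.id); first 5.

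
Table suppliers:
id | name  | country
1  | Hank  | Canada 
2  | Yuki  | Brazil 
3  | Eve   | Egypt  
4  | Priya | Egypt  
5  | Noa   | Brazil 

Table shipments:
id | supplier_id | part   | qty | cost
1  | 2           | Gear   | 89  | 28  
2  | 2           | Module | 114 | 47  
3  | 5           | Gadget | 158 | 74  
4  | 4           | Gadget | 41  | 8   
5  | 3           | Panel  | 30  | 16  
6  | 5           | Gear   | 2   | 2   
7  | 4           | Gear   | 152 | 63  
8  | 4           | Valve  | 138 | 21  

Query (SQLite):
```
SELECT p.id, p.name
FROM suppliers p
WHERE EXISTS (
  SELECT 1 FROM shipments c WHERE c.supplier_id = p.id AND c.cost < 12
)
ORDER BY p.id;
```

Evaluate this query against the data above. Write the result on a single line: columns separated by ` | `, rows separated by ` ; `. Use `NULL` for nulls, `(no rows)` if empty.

For each suppliers row, check whether any shipments with matching supplier_id has cost < 12.
Keep rows where that is true.

4 | Priya ; 5 | Noa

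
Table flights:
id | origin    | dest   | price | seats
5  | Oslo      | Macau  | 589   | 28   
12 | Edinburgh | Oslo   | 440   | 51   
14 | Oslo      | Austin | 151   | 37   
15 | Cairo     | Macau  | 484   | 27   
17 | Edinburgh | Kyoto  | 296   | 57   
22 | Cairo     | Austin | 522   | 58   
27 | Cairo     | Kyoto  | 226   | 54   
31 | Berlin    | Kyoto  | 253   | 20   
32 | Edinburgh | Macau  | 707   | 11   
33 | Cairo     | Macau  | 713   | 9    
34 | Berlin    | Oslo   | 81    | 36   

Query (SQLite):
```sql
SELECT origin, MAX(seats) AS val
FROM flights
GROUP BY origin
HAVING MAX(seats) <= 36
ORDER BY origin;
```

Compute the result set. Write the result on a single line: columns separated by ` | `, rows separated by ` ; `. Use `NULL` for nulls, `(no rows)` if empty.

Partition flights by origin; compute MAX(seats) within each group.
HAVING: keep groups where MAX(seats) <= 36.
  Berlin: ids {31, 34} → MAX(seats)=36
  Cairo: ids {15, 22, 27, 33} → MAX(seats)=58
  Edinburgh: ids {12, 17, 32} → MAX(seats)=57
  Oslo: ids {5, 14} → MAX(seats)=37

Berlin | 36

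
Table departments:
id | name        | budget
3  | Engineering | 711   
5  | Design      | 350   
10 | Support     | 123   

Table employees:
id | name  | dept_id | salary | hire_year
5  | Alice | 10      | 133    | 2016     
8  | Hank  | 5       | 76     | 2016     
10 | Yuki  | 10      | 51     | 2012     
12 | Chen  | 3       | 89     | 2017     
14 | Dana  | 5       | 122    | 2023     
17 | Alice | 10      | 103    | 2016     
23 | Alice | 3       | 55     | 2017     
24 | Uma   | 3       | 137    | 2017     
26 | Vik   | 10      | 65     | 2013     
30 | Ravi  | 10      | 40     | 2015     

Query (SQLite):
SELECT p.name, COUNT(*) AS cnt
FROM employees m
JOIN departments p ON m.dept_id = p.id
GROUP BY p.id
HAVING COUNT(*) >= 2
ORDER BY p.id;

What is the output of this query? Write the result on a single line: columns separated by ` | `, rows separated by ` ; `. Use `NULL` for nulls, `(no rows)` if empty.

Engineering | 3 ; Design | 2 ; Support | 5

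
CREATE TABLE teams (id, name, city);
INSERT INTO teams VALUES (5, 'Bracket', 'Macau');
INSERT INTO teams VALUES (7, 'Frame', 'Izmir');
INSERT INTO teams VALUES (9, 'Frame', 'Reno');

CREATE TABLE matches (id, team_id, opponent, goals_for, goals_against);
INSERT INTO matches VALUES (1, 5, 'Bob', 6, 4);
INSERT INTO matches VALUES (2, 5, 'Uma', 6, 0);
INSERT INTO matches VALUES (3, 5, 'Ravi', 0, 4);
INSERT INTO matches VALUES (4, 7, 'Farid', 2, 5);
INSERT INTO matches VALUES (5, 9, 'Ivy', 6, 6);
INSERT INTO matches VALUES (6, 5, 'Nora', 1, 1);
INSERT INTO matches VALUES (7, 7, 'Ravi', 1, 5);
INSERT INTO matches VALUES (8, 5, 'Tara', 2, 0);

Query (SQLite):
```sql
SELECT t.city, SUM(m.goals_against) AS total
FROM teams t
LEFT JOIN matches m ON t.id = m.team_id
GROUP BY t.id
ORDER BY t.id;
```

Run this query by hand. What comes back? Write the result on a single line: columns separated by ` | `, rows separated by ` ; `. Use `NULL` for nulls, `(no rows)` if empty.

Macau | 9 ; Izmir | 10 ; Reno | 6

LEFT JOIN keeps every teams row; unmatched ones get NULL for matches columns.
Group by teams.id and compute SUM(m.goals_against). SUM over an all-NULL group is NULL.
  5: ids {1, 2, 3, 6, 8} → SUM(m.goals_against)=9
  7: ids {4, 7} → SUM(m.goals_against)=10
  9: ids {5} → SUM(m.goals_against)=6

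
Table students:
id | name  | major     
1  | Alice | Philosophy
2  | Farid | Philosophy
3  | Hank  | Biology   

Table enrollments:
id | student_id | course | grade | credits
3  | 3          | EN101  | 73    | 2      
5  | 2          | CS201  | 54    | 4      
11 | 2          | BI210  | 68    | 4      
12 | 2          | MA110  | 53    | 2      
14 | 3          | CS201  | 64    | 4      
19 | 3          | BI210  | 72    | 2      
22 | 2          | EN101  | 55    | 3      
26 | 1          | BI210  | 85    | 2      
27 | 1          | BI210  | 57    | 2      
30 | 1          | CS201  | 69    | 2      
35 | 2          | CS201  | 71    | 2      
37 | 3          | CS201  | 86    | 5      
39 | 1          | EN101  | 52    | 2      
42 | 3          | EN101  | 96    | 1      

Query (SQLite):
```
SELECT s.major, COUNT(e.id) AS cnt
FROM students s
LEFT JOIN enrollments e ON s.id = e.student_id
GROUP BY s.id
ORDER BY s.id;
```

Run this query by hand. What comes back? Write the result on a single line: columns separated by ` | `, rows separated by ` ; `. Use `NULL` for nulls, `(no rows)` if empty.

LEFT JOIN keeps every students row; unmatched ones get NULL for enrollments columns.
Group by students.id and compute COUNT(e.id). COUNT(col) of an all-NULL group is 0.
  1: ids {26, 27, 30, 39} → COUNT(e.id)=4
  2: ids {5, 11, 12, 22, 35} → COUNT(e.id)=5
  3: ids {3, 14, 19, 37, 42} → COUNT(e.id)=5

Philosophy | 4 ; Philosophy | 5 ; Biology | 5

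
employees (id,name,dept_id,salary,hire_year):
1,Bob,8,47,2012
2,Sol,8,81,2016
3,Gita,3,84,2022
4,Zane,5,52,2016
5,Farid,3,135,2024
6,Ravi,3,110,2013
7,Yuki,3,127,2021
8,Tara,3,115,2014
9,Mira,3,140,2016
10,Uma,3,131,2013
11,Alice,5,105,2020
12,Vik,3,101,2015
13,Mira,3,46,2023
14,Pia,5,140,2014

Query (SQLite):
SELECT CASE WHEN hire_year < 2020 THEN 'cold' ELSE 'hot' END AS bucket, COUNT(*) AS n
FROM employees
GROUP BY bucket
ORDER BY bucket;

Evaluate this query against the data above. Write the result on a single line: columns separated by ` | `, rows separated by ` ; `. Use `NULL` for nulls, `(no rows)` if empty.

Bucket rows by hire_year < 2020 → 'cold' else 'hot'; count each bucket.

cold | 9 ; hot | 5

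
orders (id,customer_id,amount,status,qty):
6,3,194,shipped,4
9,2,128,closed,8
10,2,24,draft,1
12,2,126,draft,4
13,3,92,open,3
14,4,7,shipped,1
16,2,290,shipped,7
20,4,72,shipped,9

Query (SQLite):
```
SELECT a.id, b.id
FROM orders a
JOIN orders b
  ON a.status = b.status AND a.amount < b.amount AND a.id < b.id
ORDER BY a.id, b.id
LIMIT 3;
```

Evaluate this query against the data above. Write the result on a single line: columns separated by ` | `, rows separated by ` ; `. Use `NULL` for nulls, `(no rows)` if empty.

6 | 16 ; 10 | 12 ; 14 | 16

Pairs (a,b) with same status, a.amount < b.amount, a.id < b.id.
status groups: closed:{9} draft:{10,12} open:{13} shipped:{6,14,16,20}
Ordered by (a.id, b.id); first 3.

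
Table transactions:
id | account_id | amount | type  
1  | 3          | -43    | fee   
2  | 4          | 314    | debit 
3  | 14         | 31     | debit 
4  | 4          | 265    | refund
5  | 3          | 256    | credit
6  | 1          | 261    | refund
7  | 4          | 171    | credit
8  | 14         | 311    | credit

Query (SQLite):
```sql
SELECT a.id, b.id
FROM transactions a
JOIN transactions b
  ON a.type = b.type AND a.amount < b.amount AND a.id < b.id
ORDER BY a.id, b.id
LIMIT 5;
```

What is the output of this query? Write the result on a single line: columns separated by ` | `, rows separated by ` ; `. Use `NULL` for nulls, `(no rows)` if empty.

Pairs (a,b) with same type, a.amount < b.amount, a.id < b.id.
type groups: credit:{5,7,8} debit:{2,3} fee:{1} refund:{4,6}
Ordered by (a.id, b.id); first 5.

5 | 8 ; 7 | 8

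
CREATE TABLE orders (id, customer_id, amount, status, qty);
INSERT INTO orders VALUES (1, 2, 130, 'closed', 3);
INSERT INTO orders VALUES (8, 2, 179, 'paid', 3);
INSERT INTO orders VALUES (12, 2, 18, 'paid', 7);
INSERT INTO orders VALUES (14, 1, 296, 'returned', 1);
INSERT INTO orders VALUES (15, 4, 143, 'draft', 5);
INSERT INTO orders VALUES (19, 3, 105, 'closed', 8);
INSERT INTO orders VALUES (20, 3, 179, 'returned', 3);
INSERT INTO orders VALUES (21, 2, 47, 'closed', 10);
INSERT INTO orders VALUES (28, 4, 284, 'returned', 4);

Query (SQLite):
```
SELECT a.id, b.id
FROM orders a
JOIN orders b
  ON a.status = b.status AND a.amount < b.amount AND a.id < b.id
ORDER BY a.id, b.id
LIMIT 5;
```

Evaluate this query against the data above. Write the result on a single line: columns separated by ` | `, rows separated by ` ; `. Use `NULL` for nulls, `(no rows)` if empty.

Pairs (a,b) with same status, a.amount < b.amount, a.id < b.id.
status groups: closed:{1,19,21} draft:{15} paid:{8,12} returned:{14,20,28}
Ordered by (a.id, b.id); first 5.

20 | 28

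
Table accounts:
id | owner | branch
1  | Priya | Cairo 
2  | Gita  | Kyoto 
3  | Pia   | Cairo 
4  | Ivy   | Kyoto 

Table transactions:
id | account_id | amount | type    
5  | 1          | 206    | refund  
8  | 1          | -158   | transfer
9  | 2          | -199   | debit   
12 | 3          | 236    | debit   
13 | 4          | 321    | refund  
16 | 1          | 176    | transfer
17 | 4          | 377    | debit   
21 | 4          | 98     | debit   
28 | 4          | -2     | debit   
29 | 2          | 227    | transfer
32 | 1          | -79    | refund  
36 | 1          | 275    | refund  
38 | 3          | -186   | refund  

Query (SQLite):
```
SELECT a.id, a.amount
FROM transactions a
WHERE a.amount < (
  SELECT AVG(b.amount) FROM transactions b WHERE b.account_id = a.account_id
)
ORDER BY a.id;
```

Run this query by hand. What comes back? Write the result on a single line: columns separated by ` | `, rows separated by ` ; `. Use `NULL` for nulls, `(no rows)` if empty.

8 | -158 ; 9 | -199 ; 21 | 98 ; 28 | -2 ; 32 | -79 ; 38 | -186

For each transactions row a, compute AVG(amount) over rows sharing a.account_id.
Keep row a if a.amount < that per-group AVG.
  account_id=1: AVG(amount) = 84.0
  account_id=2: AVG(amount) = 14.0
  account_id=3: AVG(amount) = 25.0
  account_id=4: AVG(amount) = 198.5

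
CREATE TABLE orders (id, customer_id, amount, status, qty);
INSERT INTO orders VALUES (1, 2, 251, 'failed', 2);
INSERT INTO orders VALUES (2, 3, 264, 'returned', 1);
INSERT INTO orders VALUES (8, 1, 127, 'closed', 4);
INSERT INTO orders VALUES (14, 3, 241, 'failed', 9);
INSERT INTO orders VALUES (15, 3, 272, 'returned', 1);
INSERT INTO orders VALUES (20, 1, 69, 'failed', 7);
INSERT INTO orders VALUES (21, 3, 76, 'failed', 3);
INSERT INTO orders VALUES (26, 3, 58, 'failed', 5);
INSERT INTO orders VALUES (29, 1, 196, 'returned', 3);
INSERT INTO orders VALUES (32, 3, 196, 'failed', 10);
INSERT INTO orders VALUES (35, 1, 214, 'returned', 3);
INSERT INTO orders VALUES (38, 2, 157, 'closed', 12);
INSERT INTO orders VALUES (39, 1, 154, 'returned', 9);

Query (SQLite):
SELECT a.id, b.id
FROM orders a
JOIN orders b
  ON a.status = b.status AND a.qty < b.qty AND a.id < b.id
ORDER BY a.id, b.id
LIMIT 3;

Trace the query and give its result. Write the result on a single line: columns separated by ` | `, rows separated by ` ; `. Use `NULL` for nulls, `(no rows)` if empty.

1 | 14 ; 1 | 20 ; 1 | 21

Pairs (a,b) with same status, a.qty < b.qty, a.id < b.id.
status groups: closed:{8,38} failed:{1,14,20,21,26,32} returned:{2,15,29,35,39}
Ordered by (a.id, b.id); first 3.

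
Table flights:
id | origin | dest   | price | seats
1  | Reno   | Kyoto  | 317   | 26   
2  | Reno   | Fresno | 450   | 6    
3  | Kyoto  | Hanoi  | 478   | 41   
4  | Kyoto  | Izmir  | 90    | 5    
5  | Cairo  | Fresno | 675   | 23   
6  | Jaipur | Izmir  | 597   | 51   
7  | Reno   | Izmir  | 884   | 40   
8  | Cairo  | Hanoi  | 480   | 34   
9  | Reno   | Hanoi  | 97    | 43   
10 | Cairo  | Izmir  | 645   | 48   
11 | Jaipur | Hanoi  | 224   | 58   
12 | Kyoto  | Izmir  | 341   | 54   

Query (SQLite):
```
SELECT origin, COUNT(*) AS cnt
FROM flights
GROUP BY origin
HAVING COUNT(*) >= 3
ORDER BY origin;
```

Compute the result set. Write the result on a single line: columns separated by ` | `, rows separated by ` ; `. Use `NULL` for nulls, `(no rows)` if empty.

Cairo | 3 ; Kyoto | 3 ; Reno | 4

Partition flights by origin; compute COUNT(*) within each group.
HAVING: keep groups with count ≥ 3.
  Cairo: ids {5, 8, 10} → COUNT(*)=3
  Jaipur: ids {6, 11} → COUNT(*)=2
  Kyoto: ids {3, 4, 12} → COUNT(*)=3
  Reno: ids {1, 2, 7, 9} → COUNT(*)=4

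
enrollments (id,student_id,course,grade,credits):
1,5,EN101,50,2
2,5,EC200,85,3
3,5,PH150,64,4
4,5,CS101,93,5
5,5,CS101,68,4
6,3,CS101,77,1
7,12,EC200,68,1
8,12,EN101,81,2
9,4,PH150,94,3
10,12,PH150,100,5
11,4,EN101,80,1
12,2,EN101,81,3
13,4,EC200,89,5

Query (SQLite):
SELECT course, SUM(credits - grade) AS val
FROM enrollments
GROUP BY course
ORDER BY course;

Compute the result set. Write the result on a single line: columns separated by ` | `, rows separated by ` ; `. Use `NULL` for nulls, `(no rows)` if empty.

CS101 | -228 ; EC200 | -233 ; EN101 | -284 ; PH150 | -246

For each row compute credits - grade.
Group by course; take SUM of the expression per group.
  CS101: ids {4, 5, 6} → SUM(credits - grade)=-228
  EC200: ids {2, 7, 13} → SUM(credits - grade)=-233
  EN101: ids {1, 8, 11, 12} → SUM(credits - grade)=-284
  PH150: ids {3, 9, 10} → SUM(credits - grade)=-246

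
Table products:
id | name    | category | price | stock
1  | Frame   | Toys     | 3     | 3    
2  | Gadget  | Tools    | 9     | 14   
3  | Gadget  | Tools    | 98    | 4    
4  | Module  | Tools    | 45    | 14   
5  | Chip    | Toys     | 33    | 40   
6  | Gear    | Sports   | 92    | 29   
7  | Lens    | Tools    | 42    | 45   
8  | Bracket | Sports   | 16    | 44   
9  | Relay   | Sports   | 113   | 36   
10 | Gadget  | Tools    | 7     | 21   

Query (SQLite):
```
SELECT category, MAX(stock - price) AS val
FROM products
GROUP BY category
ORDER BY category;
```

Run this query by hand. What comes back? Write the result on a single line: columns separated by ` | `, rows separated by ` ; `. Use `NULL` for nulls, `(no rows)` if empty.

Sports | 28 ; Tools | 14 ; Toys | 7

For each row compute stock - price.
Group by category; take MAX of the expression per group.
  Sports: ids {6, 8, 9} → MAX(stock - price)=28
  Tools: ids {2, 3, 4, 7, 10} → MAX(stock - price)=14
  Toys: ids {1, 5} → MAX(stock - price)=7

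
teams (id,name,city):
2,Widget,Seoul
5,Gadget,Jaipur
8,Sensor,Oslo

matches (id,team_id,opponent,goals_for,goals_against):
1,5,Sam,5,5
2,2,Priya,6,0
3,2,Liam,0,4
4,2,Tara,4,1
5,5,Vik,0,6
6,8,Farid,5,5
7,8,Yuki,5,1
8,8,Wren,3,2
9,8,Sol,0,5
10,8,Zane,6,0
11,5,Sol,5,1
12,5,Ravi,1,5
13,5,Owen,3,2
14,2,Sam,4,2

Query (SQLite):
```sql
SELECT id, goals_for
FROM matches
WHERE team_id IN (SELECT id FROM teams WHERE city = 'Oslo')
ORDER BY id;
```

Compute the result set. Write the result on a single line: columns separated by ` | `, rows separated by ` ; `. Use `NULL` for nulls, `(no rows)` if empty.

6 | 5 ; 7 | 5 ; 8 | 3 ; 9 | 0 ; 10 | 6

Inner query: teams.id where city = 'Oslo'.
Outer: keep matches rows whose team_id is in that set.
Inner query → {8}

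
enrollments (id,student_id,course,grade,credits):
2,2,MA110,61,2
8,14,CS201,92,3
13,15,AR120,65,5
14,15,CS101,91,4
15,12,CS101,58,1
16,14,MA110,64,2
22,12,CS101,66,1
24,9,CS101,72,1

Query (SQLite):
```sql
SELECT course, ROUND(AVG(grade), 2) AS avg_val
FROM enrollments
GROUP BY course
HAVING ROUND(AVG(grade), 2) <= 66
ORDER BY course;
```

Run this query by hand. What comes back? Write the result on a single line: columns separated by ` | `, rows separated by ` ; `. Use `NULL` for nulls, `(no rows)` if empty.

AR120 | 65 ; MA110 | 62.5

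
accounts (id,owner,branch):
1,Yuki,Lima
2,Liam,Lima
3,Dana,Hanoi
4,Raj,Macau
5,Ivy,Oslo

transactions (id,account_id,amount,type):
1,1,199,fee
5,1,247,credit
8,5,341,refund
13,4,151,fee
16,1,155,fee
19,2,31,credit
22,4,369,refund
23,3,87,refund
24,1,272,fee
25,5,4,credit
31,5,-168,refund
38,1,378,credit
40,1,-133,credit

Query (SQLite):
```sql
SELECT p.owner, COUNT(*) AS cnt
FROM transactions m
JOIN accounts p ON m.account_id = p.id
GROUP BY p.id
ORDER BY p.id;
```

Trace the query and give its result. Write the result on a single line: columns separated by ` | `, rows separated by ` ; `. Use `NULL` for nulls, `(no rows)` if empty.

Join each transactions row to its accounts via account_id.
Group joined rows by accounts.id; compute COUNT(*) per group.
  1: ids {1, 5, 16, 24, 38, 40} → COUNT(*)=6
  2: ids {19} → COUNT(*)=1
  3: ids {23} → COUNT(*)=1
  4: ids {13, 22} → COUNT(*)=2
  5: ids {8, 25, 31} → COUNT(*)=3

Yuki | 6 ; Liam | 1 ; Dana | 1 ; Raj | 2 ; Ivy | 3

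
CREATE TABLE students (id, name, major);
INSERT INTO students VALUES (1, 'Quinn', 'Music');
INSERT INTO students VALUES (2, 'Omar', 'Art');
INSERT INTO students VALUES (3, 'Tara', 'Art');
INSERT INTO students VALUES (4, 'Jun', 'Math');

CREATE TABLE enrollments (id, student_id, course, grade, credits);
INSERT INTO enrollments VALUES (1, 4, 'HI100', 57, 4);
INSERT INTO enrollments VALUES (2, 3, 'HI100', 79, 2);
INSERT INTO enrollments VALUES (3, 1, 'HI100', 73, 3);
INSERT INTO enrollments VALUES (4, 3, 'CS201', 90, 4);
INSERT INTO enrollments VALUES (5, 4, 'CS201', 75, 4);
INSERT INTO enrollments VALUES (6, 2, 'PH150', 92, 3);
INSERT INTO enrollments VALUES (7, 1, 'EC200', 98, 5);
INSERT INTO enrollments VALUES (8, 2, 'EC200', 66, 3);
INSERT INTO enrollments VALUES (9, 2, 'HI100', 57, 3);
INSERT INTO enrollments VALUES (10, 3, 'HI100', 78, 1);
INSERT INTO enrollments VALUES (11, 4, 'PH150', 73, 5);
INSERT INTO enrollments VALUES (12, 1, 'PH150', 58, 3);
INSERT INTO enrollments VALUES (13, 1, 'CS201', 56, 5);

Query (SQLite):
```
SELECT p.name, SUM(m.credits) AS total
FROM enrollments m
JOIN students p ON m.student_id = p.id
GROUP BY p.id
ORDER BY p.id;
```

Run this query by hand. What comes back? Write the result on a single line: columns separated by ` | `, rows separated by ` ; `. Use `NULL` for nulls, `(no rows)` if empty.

Quinn | 16 ; Omar | 9 ; Tara | 7 ; Jun | 13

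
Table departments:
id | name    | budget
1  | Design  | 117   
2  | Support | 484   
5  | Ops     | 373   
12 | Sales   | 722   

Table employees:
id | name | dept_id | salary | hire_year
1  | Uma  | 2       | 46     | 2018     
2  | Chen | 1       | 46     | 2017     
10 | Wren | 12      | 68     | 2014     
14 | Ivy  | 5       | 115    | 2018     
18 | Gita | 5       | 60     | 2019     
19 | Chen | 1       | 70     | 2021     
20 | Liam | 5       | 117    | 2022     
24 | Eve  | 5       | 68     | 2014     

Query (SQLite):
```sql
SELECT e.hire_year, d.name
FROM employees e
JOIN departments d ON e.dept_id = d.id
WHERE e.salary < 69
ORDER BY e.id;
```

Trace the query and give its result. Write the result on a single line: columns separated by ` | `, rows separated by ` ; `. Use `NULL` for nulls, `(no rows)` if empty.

2018 | Support ; 2017 | Design ; 2014 | Sales ; 2019 | Ops ; 2014 | Ops

Each employees row matches the departments row where dept_id = departments.id.
Then keep rows with e.salary < 69.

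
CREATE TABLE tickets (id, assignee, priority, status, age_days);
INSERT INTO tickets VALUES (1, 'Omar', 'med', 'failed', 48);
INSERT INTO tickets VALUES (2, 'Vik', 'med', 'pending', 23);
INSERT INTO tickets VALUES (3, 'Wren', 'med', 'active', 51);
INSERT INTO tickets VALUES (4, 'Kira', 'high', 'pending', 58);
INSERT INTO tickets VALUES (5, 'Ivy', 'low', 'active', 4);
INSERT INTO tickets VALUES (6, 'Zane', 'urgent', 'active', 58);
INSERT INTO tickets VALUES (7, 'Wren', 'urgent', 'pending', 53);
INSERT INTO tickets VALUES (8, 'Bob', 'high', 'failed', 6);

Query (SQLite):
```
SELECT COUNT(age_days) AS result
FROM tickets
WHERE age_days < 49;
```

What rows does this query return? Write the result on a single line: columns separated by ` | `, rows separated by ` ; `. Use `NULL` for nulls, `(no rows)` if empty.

4

Rows where age_days < 49 → age_days values: [48, 23, 4, 6].
COUNT(age_days) counts non-NULL values → 4.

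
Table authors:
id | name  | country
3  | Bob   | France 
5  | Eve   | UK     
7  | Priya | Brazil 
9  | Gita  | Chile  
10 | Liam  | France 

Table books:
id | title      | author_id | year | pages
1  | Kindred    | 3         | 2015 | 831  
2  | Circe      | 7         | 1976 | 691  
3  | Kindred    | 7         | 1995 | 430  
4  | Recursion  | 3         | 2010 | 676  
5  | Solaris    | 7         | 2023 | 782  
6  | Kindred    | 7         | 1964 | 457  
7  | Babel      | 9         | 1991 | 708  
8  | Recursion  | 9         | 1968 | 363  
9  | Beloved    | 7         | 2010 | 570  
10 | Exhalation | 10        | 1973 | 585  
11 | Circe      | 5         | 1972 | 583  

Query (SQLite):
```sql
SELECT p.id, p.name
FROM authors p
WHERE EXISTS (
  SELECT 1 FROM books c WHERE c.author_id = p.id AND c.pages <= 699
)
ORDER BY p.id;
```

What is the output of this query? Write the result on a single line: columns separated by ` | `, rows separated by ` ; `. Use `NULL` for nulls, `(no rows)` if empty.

3 | Bob ; 5 | Eve ; 7 | Priya ; 9 | Gita ; 10 | Liam

For each authors row, check whether any books with matching author_id has pages <= 699.
Keep rows where that is true.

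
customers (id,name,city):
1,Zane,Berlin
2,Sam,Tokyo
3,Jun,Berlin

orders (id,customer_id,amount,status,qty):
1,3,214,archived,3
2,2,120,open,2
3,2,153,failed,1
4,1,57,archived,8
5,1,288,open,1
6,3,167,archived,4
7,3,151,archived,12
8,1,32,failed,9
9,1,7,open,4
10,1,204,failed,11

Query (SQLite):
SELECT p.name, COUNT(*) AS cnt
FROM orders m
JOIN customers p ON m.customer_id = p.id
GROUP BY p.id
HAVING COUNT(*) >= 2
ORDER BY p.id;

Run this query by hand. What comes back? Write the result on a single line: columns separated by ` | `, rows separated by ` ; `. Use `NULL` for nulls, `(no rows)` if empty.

Zane | 5 ; Sam | 2 ; Jun | 3

Join each orders row to its customers via customer_id.
Group joined rows by customers.id; compute COUNT(*) per group.
HAVING: keep groups with count ≥ 2.
  1: ids {4, 5, 8, 9, 10} → COUNT(*)=5
  2: ids {2, 3} → COUNT(*)=2
  3: ids {1, 6, 7} → COUNT(*)=3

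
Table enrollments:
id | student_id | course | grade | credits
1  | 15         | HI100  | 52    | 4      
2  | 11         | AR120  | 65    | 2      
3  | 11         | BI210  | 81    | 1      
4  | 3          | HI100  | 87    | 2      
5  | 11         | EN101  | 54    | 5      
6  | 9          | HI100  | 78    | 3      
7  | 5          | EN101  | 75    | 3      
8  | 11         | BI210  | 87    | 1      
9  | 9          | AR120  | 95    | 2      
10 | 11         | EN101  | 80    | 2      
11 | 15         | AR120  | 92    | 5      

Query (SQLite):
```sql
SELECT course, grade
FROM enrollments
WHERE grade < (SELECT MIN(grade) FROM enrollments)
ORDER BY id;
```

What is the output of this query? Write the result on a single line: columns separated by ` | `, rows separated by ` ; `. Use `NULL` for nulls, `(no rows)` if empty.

Scalar subquery: MIN(grade) over all enrollments rows = 52.
Keep rows where grade < that value.

(no rows)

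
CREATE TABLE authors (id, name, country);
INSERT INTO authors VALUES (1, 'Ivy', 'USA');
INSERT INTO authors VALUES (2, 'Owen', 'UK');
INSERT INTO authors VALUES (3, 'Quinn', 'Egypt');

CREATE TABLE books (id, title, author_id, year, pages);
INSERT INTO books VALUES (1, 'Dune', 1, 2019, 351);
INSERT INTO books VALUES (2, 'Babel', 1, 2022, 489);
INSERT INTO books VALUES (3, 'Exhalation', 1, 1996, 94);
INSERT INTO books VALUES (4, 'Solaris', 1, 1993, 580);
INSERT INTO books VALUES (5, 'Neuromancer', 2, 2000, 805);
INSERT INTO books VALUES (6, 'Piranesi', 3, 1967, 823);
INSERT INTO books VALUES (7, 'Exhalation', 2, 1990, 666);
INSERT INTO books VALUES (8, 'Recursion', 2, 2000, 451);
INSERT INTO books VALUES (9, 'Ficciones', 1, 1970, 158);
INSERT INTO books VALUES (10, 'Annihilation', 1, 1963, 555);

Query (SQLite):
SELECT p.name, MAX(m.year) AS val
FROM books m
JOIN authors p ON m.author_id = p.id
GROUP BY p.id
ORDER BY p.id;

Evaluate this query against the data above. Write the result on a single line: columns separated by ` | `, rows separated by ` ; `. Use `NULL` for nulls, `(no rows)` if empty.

Join each books row to its authors via author_id.
Group joined rows by authors.id; compute MAX(m.year) per group.
  1: ids {1, 2, 3, 4, 9, 10} → MAX(m.year)=2022
  2: ids {5, 7, 8} → MAX(m.year)=2000
  3: ids {6} → MAX(m.year)=1967

Ivy | 2022 ; Owen | 2000 ; Quinn | 1967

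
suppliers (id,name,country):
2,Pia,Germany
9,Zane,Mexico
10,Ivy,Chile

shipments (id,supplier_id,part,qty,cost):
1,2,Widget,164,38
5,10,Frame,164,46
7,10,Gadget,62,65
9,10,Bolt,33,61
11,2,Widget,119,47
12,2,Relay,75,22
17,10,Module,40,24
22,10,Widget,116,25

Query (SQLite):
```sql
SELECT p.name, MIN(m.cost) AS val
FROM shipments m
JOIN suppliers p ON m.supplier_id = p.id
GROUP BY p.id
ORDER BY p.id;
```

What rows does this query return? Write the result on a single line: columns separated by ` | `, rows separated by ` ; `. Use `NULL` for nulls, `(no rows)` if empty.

Join each shipments row to its suppliers via supplier_id.
Group joined rows by suppliers.id; compute MIN(m.cost) per group.
  2: ids {1, 11, 12} → MIN(m.cost)=22
  10: ids {5, 7, 9, 17, 22} → MIN(m.cost)=24

Pia | 22 ; Ivy | 24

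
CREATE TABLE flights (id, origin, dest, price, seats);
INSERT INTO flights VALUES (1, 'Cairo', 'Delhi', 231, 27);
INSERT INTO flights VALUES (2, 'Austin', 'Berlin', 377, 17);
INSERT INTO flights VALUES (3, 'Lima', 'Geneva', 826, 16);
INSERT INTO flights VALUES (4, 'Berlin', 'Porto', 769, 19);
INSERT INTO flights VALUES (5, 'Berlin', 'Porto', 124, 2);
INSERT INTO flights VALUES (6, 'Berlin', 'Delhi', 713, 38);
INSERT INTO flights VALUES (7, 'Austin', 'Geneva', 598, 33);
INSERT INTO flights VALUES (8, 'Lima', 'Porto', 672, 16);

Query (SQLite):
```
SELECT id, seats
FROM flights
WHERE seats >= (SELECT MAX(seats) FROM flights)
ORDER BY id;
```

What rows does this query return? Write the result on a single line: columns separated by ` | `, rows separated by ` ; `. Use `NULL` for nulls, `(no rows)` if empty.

6 | 38

Scalar subquery: MAX(seats) over all flights rows = 38.
Keep rows where seats >= that value.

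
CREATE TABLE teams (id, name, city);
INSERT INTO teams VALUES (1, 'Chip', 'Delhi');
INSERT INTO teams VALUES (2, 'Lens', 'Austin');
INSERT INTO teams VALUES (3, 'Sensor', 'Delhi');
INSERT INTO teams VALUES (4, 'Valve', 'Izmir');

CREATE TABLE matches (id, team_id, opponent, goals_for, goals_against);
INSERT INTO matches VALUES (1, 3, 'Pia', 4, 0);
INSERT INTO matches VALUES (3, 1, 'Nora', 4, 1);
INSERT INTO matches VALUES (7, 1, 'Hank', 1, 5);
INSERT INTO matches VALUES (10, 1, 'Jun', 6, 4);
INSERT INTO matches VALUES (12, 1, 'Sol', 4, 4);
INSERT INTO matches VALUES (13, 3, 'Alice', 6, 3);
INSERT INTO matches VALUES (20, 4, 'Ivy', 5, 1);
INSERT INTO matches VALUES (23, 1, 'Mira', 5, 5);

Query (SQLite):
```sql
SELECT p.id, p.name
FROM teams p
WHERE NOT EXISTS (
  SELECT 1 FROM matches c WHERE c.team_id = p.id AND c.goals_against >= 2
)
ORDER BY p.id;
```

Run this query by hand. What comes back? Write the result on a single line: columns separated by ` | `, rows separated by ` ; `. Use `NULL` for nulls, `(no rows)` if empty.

2 | Lens ; 4 | Valve

For each teams row, check whether any matches with matching team_id has goals_against >= 2.
Keep rows where that is false.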